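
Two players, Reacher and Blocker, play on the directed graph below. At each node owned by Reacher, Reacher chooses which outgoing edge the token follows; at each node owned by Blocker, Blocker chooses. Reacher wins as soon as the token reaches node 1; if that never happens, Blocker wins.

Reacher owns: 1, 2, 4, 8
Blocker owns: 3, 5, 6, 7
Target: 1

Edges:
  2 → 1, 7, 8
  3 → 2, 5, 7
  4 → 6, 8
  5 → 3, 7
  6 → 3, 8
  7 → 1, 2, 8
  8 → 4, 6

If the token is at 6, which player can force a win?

Blocker

A0 = {1}
A1: add {2} — 2 (Reacher) has 2→1.
A2 = A1; e.g. 3 (Blocker) can still go to 5. Fixed point.
6 never enters the attractor, so Blocker can avoid the target forever.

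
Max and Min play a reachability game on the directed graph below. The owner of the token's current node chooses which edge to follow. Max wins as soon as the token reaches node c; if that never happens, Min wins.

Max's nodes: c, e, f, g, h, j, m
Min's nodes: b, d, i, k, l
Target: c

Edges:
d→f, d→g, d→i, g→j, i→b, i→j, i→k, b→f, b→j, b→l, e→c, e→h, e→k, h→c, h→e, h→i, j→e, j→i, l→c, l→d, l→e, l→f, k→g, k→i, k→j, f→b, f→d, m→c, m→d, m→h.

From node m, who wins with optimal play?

Max

A0 = {c}
A1: add {e, h, m} — e (Max) has e→c; h (Max) has h→c; m (Max) has m→c.
m ∈ A1, so Max can force the target.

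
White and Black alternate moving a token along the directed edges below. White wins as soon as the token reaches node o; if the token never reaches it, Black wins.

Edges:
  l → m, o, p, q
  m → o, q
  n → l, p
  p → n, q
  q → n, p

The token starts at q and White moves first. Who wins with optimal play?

Black

Track states (vertex, player-to-move).
A0 = {(o,White), (o,Black)}
A1: add {(l,White), (m,White)}.
A2 = A1; e.g. (l,Black) stays out. (q,White) never enters ⇒ Black avoids the target.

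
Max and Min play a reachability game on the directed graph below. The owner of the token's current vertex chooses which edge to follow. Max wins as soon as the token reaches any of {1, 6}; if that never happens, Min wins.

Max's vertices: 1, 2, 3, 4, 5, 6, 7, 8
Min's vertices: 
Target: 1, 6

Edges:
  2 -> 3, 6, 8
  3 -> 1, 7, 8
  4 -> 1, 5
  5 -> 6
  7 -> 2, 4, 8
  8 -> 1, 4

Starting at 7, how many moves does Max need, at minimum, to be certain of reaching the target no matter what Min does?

2

A0 = {1, 6}
A1: add {2, 3, 4, 5, 8} — 2 (Max) has 2→6; 3 (Max) has 3→1; 4 (Max) has 4→1; 5 (Max) has 5→6; 8 (Max) has 8→1.
A2: add {7} — 7 (Max) has 7→2.
A2 = all vertices. Fixed point.
7 enters the attractor at level 2, so Max can force the target in 2 moves from there.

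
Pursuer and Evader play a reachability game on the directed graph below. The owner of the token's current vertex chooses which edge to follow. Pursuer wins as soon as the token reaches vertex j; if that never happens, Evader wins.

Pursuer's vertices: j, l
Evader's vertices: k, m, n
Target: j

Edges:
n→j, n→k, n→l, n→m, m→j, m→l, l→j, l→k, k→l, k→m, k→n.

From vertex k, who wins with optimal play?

A0 = {j}
A1: add {l} — l (Pursuer) has l→j.
A2: add {m} — m (Evader): all of {j, l} already in.
A3 = A2; e.g. k (Evader) can still go to n. Fixed point.
k never enters the attractor, so Evader can avoid the target forever.

Evader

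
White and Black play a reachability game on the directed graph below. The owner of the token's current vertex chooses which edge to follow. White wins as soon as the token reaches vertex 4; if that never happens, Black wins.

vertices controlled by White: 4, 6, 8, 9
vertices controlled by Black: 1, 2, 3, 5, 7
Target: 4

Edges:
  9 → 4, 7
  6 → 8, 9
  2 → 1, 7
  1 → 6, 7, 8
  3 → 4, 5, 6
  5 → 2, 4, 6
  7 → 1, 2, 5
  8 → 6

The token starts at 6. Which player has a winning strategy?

White

A0 = {4}
A1: add {9} — 9 (White) has 9→4.
A2: add {6} — 6 (White) has 6→9.
6 ∈ A2, so White can force the target.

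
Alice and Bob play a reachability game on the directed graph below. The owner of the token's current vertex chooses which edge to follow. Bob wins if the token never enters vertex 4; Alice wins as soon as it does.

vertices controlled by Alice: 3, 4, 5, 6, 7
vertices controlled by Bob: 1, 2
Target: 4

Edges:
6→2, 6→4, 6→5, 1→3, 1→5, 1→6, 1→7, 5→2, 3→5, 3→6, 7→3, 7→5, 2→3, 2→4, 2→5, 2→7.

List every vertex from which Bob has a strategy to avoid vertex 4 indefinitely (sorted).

1, 2, 5

A0 = {4}
A1: add {6} — 6 (Alice) has 6→4.
A2: add {3} — 3 (Alice) has 3→6.
A3: add {7} — 7 (Alice) has 7→3.
A4 = A3; e.g. 1 (Bob) can still go to 5. Fixed point.
Alice's attractor = {3, 4, 6, 7}; Bob avoids the target exactly from the complement.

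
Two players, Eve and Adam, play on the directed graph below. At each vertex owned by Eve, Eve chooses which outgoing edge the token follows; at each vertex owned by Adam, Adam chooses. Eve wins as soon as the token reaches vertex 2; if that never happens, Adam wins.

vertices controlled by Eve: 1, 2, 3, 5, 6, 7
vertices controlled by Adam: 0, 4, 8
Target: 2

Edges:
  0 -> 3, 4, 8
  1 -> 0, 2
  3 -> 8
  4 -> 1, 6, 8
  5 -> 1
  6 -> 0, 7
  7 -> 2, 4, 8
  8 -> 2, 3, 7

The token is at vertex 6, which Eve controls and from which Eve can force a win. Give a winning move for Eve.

7

A0 = {2}
A1: add {1, 7} — 1 (Eve) has 1→2; 7 (Eve) has 7→2.
A2: add {5, 6} — 5 (Eve) has 5→1; 6 (Eve) has 6→7.
A3 = A2; e.g. 0 (Adam) can still go to 3. Fixed point.
From 6, successor 7 is in the attractor (rank 1); the other successor 0 is not.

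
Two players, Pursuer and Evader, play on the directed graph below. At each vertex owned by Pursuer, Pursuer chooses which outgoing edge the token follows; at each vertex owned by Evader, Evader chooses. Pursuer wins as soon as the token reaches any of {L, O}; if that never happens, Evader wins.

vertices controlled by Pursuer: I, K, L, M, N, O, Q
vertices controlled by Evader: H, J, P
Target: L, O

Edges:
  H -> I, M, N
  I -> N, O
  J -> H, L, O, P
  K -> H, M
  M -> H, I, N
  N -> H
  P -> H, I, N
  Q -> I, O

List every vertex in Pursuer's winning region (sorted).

A0 = {L, O}
A1: add {I, Q} — I (Pursuer) has I→O; Q (Pursuer) has Q→O.
A2: add {M} — M (Pursuer) has M→I.
A3: add {K} — K (Pursuer) has K→M.
A4 = A3; e.g. H (Evader) can still go to N. Fixed point.
Pursuer's winning region = {I, K, L, M, O, Q}.

I, K, L, M, O, Q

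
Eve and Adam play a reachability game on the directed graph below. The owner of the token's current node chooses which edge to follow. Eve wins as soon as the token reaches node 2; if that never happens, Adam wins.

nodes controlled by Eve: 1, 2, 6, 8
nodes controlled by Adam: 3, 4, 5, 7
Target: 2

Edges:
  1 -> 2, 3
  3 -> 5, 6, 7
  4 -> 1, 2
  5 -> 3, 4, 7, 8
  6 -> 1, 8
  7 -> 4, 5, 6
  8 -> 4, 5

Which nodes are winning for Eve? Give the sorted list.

1, 2, 4, 6, 8

A0 = {2}
A1: add {1} — 1 (Eve) has 1→2.
A2: add {4, 6} — 4 (Adam): all of {1, 2} already in; 6 (Eve) has 6→1.
A3: add {8} — 8 (Eve) has 8→4.
A4 = A3; e.g. 3 (Adam) can still go to 5. Fixed point.
Eve's winning region = {1, 2, 4, 6, 8}.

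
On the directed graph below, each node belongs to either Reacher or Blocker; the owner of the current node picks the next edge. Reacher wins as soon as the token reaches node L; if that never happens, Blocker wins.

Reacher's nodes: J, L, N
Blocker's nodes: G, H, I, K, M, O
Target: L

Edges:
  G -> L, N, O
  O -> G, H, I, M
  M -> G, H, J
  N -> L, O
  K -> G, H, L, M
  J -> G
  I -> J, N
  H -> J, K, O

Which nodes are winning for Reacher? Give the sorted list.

A0 = {L}
A1: add {N} — N (Reacher) has N→L.
A2 = A1; e.g. G (Blocker) can still go to O. Fixed point.
Reacher's winning region = {L, N}.

L, N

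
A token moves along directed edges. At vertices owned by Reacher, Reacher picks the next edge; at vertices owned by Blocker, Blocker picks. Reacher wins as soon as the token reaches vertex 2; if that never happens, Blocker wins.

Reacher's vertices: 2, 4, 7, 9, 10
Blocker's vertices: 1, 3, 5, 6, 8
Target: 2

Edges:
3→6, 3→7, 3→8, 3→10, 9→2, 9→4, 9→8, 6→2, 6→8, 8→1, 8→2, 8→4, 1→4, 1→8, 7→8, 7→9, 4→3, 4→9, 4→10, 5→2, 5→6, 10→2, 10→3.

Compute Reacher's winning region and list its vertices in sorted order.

2, 4, 7, 9, 10

A0 = {2}
A1: add {9, 10} — 9 (Reacher) has 9→2; 10 (Reacher) has 10→2.
A2: add {4, 7} — 4 (Reacher) has 4→9; 7 (Reacher) has 7→9.
A3 = A2; e.g. 1 (Blocker) can still go to 8. Fixed point.
Reacher's winning region = {2, 4, 7, 9, 10}.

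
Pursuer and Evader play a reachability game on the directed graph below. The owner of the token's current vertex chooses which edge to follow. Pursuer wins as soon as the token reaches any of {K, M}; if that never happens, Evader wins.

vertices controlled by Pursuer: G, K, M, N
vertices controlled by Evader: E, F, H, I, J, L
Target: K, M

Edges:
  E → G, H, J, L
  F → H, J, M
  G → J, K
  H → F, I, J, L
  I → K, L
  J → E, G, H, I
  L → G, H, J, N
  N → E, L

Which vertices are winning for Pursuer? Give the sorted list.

G, K, M

A0 = {K, M}
A1: add {G} — G (Pursuer) has G→K.
A2 = A1; e.g. E (Evader) can still go to H. Fixed point.
Pursuer's winning region = {G, K, M}.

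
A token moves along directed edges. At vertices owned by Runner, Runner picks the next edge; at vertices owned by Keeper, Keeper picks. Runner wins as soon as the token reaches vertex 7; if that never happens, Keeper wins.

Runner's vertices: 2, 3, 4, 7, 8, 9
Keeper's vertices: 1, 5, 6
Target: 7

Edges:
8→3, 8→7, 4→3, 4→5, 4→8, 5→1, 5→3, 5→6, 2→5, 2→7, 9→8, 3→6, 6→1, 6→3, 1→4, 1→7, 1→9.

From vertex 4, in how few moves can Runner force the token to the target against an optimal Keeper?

A0 = {7}
A1: add {2, 8} — 2 (Runner) has 2→7; 8 (Runner) has 8→7.
A2: add {4, 9} — 4 (Runner) has 4→8; 9 (Runner) has 9→8.
4 enters the attractor at level 2, so Runner can force the target in 2 moves from there.

2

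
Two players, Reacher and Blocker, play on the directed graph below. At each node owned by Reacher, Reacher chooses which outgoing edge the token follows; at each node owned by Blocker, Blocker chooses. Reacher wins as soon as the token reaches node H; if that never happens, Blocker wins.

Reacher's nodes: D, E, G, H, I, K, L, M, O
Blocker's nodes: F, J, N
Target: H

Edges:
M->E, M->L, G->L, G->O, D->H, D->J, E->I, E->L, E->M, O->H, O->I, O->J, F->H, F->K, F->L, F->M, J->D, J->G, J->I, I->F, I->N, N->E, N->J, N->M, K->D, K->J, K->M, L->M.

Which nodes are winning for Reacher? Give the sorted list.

A0 = {H}
A1: add {D, O} — D (Reacher) has D→H; O (Reacher) has O→H.
A2: add {G, K} — G (Reacher) has G→O; K (Reacher) has K→D.
A3 = A2; e.g. E (Reacher) has no edge into A2. Fixed point.
Reacher's winning region = {D, G, H, K, O}.

D, G, H, K, O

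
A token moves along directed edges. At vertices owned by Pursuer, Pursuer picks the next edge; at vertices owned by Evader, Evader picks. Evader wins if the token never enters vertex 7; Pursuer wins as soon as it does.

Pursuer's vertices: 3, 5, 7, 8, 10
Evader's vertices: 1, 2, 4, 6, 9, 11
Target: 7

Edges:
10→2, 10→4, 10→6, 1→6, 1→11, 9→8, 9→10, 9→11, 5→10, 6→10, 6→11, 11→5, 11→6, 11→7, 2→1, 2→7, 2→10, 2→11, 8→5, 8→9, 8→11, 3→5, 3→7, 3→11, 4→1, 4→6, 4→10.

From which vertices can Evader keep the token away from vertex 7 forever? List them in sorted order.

1, 2, 4, 5, 6, 8, 9, 10, 11

A0 = {7}
A1: add {3} — 3 (Pursuer) has 3→7.
A2 = A1; e.g. 1 (Evader) can still go to 6. Fixed point.
Pursuer's attractor = {3, 7}; Evader avoids the target exactly from the complement.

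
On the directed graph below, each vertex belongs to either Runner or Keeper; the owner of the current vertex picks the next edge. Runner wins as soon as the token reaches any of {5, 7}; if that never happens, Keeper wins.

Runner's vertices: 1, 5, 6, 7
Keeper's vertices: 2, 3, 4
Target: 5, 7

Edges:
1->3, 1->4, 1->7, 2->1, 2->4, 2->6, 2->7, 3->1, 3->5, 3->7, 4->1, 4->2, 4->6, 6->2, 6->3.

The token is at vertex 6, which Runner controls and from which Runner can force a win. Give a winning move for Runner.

A0 = {5, 7}
A1: add {1} — 1 (Runner) has 1→7.
A2: add {3} — 3 (Keeper): all of {1, 5, 7} already in.
A3: add {6} — 6 (Runner) has 6→3.
A4 = A3; e.g. 2 (Keeper) can still go to 4. Fixed point.
From 6, successor 3 is in the attractor (rank 2); the other successor 2 is not.

3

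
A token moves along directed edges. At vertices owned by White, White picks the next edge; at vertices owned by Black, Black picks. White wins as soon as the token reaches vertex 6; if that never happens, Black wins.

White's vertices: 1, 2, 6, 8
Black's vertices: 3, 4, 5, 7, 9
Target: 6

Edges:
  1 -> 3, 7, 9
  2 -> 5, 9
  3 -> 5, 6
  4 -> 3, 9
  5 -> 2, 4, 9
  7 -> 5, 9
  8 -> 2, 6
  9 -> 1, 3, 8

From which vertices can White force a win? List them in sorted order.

A0 = {6}
A1: add {8} — 8 (White) has 8→6.
A2 = A1; e.g. 1 (White) has no edge into A1. Fixed point.
White's winning region = {6, 8}.

6, 8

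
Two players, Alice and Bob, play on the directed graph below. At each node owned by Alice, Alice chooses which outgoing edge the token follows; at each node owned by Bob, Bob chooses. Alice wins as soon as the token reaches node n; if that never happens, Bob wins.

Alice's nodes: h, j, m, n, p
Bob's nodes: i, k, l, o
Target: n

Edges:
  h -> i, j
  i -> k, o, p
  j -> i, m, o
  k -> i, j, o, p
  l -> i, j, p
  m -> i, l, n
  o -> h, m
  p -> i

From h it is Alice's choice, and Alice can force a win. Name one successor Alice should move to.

A0 = {n}
A1: add {m} — m (Alice) has m→n.
A2: add {j} — j (Alice) has j→m.
A3: add {h} — h (Alice) has h→j.
A4: add {o} — o (Bob): all of {h, m} already in.
A5 = A4; e.g. i (Bob) can still go to k. Fixed point.
From h, successor j is in the attractor (rank 2); the other successor i is not.

j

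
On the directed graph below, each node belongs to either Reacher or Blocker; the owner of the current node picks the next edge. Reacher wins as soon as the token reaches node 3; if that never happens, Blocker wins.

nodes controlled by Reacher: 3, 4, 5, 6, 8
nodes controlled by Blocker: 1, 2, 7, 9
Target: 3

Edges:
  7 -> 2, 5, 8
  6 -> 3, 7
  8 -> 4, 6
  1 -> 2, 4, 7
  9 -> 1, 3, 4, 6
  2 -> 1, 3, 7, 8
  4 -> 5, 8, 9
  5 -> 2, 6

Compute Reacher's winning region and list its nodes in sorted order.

A0 = {3}
A1: add {6} — 6 (Reacher) has 6→3.
A2: add {5, 8} — 5 (Reacher) has 5→6; 8 (Reacher) has 8→6.
A3: add {4} — 4 (Reacher) has 4→5.
A4 = A3; e.g. 1 (Blocker) can still go to 2. Fixed point.
Reacher's winning region = {3, 4, 5, 6, 8}.

3, 4, 5, 6, 8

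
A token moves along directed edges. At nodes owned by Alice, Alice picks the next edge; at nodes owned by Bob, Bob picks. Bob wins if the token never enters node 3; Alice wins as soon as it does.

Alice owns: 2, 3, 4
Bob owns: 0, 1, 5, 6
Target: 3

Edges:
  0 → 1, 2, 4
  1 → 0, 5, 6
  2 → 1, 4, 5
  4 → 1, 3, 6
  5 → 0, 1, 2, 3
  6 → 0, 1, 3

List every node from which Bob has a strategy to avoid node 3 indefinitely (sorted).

A0 = {3}
A1: add {4} — 4 (Alice) has 4→3.
A2: add {2} — 2 (Alice) has 2→4.
A3 = A2; e.g. 0 (Bob) can still go to 1. Fixed point.
Alice's attractor = {2, 3, 4}; Bob avoids the target exactly from the complement.

0, 1, 5, 6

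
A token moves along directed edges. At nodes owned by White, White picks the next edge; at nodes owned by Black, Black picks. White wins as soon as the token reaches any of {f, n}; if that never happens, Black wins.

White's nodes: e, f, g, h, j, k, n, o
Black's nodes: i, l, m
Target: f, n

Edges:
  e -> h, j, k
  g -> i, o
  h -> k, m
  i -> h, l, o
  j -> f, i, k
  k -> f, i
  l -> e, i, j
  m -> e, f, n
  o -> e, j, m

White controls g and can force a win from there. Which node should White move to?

o

A0 = {f, n}
A1: add {j, k} — j (White) has j→f; k (White) has k→f.
A2: add {e, h, o} — e (White) has e→j; h (White) has h→k; o (White) has o→j.
A3: add {g, m} — g (White) has g→o; m (Black): all of {e, f, n} already in.
A4 = A3; e.g. i (Black) can still go to l. Fixed point.
From g, successor o is in the attractor (rank 2); the other successor i is not.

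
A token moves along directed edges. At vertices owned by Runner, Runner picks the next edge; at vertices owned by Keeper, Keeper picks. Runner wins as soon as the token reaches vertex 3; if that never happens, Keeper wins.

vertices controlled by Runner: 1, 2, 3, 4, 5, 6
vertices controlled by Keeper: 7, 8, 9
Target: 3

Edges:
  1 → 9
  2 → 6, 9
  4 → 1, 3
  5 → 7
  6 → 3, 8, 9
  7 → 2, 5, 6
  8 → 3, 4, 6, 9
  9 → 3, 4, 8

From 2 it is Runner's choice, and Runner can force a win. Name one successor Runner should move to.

6

A0 = {3}
A1: add {4, 6} — 4 (Runner) has 4→3; 6 (Runner) has 6→3.
A2: add {2} — 2 (Runner) has 2→6.
A3 = A2; e.g. 1 (Runner) has no edge into A2. Fixed point.
From 2, successor 6 is in the attractor (rank 1); the other successor 9 is not.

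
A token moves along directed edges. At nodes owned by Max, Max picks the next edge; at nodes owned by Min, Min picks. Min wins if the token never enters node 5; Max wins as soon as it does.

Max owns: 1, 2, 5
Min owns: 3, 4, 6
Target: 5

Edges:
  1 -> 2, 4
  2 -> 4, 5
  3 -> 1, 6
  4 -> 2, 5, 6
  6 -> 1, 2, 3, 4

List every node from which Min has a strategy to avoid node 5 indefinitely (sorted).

A0 = {5}
A1: add {2} — 2 (Max) has 2→5.
A2: add {1} — 1 (Max) has 1→2.
A3 = A2; e.g. 3 (Min) can still go to 6. Fixed point.
Max's attractor = {1, 2, 5}; Min avoids the target exactly from the complement.

3, 4, 6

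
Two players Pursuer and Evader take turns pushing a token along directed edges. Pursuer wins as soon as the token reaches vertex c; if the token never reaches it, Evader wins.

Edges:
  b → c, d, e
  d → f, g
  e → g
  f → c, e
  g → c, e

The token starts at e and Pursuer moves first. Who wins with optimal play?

Evader

Track states (vertex, player-to-move).
A0 = {(c,Pursuer), (c,Evader)}
A1: add {(b,Pursuer), (f,Pursuer), (g,Pursuer)}.
A2: add {(d,Evader), (e,Evader)}.
A3 = A2; e.g. (b,Evader) stays out. (e,Pursuer) never enters ⇒ Evader avoids the target.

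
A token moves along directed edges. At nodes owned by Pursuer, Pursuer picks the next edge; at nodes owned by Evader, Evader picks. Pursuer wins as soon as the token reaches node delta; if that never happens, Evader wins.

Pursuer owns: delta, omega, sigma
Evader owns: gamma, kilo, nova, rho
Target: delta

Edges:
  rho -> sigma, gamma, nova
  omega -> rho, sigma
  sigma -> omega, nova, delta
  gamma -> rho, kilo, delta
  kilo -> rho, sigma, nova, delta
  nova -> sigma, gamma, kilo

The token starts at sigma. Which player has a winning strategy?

Pursuer

A0 = {delta}
A1: add {sigma} — sigma (Pursuer) has sigma→delta.
sigma ∈ A1, so Pursuer can force the target.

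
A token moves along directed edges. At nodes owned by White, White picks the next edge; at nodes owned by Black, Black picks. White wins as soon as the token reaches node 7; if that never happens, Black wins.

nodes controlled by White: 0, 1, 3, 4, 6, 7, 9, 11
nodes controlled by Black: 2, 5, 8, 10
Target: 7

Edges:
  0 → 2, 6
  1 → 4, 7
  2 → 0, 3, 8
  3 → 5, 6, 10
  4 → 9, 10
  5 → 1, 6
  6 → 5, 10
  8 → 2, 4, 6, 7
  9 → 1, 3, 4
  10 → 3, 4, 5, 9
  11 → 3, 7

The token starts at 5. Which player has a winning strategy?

A0 = {7}
A1: add {1, 11} — 1 (White) has 1→7; 11 (White) has 11→7.
A2: add {9} — 9 (White) has 9→1.
A3: add {4} — 4 (White) has 4→9.
A4 = A3; e.g. 0 (White) has no edge into A3. Fixed point.
5 never enters the attractor, so Black can avoid the target forever.

Black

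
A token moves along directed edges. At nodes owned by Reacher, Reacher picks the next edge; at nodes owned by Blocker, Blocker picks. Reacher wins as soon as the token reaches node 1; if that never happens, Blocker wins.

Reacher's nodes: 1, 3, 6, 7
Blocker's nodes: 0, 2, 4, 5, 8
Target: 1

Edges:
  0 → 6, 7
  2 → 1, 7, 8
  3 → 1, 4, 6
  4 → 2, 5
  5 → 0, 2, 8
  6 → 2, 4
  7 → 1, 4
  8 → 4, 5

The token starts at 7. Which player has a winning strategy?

A0 = {1}
A1: add {3, 7} — 3 (Reacher) has 3→1; 7 (Reacher) has 7→1.
A2 = A1; e.g. 0 (Blocker) can still go to 6. Fixed point.
7 ∈ A1, so Reacher can force the target.

Reacher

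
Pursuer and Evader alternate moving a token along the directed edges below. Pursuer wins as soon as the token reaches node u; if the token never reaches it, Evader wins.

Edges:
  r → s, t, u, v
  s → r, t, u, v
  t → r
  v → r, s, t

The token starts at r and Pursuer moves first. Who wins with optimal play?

Pursuer

Track states (vertex, player-to-move).
A0 = {(u,Pursuer), (u,Evader)}
A1: add {(r,Pursuer), (s,Pursuer)}.
(r,Pursuer) ∈ A1 ⇒ Pursuer forces the target.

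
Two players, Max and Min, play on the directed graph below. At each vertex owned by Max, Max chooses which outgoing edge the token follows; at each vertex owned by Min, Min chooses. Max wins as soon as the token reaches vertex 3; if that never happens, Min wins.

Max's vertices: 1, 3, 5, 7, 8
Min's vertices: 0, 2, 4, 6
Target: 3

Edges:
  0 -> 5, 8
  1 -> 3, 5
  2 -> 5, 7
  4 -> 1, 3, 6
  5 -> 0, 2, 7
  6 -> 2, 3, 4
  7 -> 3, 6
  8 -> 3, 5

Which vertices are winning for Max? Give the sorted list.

A0 = {3}
A1: add {1, 7, 8} — 1 (Max) has 1→3; 7 (Max) has 7→3; 8 (Max) has 8→3.
A2: add {5} — 5 (Max) has 5→7.
A3: add {0, 2} — 0 (Min): all of {5, 8} already in; 2 (Min): all of {5, 7} already in.
A4 = A3; e.g. 4 (Min) can still go to 6. Fixed point.
Max's winning region = {0, 1, 2, 3, 5, 7, 8}.

0, 1, 2, 3, 5, 7, 8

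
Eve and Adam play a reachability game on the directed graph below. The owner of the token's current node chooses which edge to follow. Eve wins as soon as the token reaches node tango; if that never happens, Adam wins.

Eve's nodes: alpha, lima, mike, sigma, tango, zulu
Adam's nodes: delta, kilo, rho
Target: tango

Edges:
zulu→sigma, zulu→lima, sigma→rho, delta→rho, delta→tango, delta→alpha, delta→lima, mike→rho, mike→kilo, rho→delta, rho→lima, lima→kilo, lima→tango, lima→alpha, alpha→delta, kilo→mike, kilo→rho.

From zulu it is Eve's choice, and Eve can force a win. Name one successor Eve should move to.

A0 = {tango}
A1: add {lima} — lima (Eve) has lima→tango.
A2: add {zulu} — zulu (Eve) has zulu→lima.
A3 = A2; e.g. mike (Eve) has no edge into A2. Fixed point.
From zulu, successor lima is in the attractor (rank 1); the other successor sigma is not.

lima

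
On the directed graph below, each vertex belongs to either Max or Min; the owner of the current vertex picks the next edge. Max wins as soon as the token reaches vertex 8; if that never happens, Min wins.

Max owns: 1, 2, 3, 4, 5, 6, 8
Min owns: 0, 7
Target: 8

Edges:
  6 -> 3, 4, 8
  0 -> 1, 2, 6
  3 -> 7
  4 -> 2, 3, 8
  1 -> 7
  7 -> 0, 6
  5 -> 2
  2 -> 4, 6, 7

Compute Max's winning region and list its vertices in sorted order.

A0 = {8}
A1: add {4, 6} — 4 (Max) has 4→8; 6 (Max) has 6→8.
A2: add {2} — 2 (Max) has 2→4.
A3: add {5} — 5 (Max) has 5→2.
A4 = A3; e.g. 0 (Min) can still go to 1. Fixed point.
Max's winning region = {2, 4, 5, 6, 8}.

2, 4, 5, 6, 8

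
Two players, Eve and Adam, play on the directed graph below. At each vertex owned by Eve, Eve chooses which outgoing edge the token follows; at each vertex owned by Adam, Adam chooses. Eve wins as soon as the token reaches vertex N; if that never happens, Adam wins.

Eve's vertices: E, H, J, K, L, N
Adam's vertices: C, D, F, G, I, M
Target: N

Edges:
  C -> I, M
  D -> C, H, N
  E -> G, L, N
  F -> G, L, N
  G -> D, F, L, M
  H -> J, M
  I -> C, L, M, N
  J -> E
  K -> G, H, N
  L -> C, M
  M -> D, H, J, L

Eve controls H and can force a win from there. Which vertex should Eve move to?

J

A0 = {N}
A1: add {E, K} — E (Eve) has E→N; K (Eve) has K→N.
A2: add {J} — J (Eve) has J→E.
A3: add {H} — H (Eve) has H→J.
A4 = A3; e.g. C (Adam) can still go to I. Fixed point.
From H, successor J is in the attractor (rank 2); the other successor M is not.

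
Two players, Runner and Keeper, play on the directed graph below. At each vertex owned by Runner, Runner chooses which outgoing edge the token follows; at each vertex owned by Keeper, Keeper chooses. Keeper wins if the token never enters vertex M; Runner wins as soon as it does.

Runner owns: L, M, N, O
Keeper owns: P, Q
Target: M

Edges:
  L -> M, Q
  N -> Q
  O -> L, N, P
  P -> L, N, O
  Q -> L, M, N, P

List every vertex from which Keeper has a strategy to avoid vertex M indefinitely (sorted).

N, P, Q

A0 = {M}
A1: add {L} — L (Runner) has L→M.
A2: add {O} — O (Runner) has O→L.
A3 = A2; e.g. N (Runner) has no edge into A2. Fixed point.
Runner's attractor = {L, M, O}; Keeper avoids the target exactly from the complement.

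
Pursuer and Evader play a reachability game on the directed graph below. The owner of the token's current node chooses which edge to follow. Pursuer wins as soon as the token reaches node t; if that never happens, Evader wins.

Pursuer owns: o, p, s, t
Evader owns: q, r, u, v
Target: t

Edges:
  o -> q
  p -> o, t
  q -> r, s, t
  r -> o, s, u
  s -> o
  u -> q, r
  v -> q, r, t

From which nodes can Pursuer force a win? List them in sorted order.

p, t

A0 = {t}
A1: add {p} — p (Pursuer) has p→t.
A2 = A1; e.g. o (Pursuer) has no edge into A1. Fixed point.
Pursuer's winning region = {p, t}.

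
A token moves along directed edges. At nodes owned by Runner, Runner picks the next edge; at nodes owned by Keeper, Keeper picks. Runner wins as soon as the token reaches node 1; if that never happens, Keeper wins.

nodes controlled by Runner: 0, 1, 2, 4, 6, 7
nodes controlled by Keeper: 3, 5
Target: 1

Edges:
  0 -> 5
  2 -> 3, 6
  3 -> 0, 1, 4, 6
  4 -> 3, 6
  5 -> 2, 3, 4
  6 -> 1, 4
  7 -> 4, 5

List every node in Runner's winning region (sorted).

1, 2, 4, 6, 7

A0 = {1}
A1: add {6} — 6 (Runner) has 6→1.
A2: add {2, 4} — 2 (Runner) has 2→6; 4 (Runner) has 4→6.
A3: add {7} — 7 (Runner) has 7→4.
A4 = A3; e.g. 0 (Runner) has no edge into A3. Fixed point.
Runner's winning region = {1, 2, 4, 6, 7}.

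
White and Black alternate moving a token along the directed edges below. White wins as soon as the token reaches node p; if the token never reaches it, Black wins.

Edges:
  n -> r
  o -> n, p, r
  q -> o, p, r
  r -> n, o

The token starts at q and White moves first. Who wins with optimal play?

Track states (vertex, player-to-move).
A0 = {(p,White), (p,Black)}
A1: add {(o,White), (q,White)}.
(q,White) ∈ A1 ⇒ White forces the target.

White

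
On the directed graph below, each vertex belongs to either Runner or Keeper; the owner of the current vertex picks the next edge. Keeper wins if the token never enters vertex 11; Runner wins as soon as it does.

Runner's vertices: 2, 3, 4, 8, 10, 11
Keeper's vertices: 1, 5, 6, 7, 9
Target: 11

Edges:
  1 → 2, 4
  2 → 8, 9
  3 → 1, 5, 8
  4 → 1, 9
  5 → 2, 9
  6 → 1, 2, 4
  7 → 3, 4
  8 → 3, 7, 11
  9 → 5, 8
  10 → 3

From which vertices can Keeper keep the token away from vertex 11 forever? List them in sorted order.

1, 4, 5, 6, 7, 9

A0 = {11}
A1: add {8} — 8 (Runner) has 8→11.
A2: add {2, 3} — 2 (Runner) has 2→8; 3 (Runner) has 3→8.
A3: add {10} — 10 (Runner) has 10→3.
A4 = A3; e.g. 1 (Keeper) can still go to 4. Fixed point.
Runner's attractor = {2, 3, 8, 10, 11}; Keeper avoids the target exactly from the complement.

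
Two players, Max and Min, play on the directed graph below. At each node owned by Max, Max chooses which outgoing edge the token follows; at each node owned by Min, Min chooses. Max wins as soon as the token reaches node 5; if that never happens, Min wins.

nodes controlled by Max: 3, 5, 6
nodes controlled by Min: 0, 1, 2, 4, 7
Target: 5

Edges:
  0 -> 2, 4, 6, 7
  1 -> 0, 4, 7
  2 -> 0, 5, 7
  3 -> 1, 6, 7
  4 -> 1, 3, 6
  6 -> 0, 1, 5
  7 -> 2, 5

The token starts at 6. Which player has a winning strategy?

A0 = {5}
A1: add {6} — 6 (Max) has 6→5.
6 ∈ A1, so Max can force the target.

Max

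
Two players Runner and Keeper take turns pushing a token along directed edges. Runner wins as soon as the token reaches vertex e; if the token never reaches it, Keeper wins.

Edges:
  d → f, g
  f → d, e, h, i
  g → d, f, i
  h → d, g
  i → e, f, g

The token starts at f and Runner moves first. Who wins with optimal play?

Runner

Track states (vertex, player-to-move).
A0 = {(e,Runner), (e,Keeper)}
A1: add {(f,Runner), (i,Runner)}.
(f,Runner) ∈ A1 ⇒ Runner forces the target.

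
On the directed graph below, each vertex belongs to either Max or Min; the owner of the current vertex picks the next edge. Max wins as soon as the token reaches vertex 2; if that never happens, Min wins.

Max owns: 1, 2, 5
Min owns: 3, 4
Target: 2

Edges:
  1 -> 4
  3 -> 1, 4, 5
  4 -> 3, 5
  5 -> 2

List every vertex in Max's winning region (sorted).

A0 = {2}
A1: add {5} — 5 (Max) has 5→2.
A2 = A1; e.g. 1 (Max) has no edge into A1. Fixed point.
Max's winning region = {2, 5}.

2, 5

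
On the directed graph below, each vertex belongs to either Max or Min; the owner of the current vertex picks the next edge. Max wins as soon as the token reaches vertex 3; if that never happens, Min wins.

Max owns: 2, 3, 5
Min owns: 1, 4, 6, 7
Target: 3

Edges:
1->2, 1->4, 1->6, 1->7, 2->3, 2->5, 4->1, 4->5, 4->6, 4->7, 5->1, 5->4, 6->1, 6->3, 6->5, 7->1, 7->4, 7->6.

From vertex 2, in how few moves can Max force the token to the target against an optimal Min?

A0 = {3}
A1: add {2} — 2 (Max) has 2→3.
A2 = A1; e.g. 1 (Min) can still go to 4. Fixed point.
2 enters the attractor at level 1, so Max can force the target in 1 move from there.

1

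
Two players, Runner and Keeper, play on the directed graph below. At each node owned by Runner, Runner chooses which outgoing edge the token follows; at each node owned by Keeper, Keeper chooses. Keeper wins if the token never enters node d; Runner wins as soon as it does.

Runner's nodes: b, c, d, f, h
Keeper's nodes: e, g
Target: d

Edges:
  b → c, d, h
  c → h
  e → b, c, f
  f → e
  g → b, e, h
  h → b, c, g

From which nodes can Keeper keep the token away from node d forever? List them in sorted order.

e, f, g

A0 = {d}
A1: add {b} — b (Runner) has b→d.
A2: add {h} — h (Runner) has h→b.
A3: add {c} — c (Runner) has c→h.
A4 = A3; e.g. e (Keeper) can still go to f. Fixed point.
Runner's attractor = {b, c, d, h}; Keeper avoids the target exactly from the complement.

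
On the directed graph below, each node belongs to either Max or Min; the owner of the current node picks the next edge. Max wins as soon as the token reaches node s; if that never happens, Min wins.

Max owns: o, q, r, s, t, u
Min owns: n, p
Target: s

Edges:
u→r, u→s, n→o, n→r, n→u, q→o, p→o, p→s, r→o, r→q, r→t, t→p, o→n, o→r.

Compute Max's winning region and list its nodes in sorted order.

A0 = {s}
A1: add {u} — u (Max) has u→s.
A2 = A1; e.g. n (Min) can still go to o. Fixed point.
Max's winning region = {s, u}.

s, u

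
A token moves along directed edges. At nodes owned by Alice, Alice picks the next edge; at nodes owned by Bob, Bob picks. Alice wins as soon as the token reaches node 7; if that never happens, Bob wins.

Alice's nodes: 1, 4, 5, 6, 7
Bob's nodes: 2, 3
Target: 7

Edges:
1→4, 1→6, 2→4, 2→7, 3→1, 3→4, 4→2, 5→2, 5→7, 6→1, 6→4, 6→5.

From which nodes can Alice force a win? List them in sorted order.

1, 5, 6, 7

A0 = {7}
A1: add {5} — 5 (Alice) has 5→7.
A2: add {6} — 6 (Alice) has 6→5.
A3: add {1} — 1 (Alice) has 1→6.
A4 = A3; e.g. 2 (Bob) can still go to 4. Fixed point.
Alice's winning region = {1, 5, 6, 7}.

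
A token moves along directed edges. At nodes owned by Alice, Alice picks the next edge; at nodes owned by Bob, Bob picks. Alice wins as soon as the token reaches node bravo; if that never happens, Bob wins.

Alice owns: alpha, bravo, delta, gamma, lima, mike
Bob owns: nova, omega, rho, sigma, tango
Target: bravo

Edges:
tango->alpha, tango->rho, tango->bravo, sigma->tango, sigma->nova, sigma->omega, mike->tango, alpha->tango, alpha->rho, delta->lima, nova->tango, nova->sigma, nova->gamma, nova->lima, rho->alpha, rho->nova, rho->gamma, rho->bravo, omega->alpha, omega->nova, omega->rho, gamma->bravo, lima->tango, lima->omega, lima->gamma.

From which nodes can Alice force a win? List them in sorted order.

A0 = {bravo}
A1: add {gamma} — gamma (Alice) has gamma→bravo.
A2: add {lima} — lima (Alice) has lima→gamma.
A3: add {delta} — delta (Alice) has delta→lima.
A4 = A3; e.g. tango (Bob) can still go to alpha. Fixed point.
Alice's winning region = {bravo, delta, gamma, lima}.

bravo, delta, gamma, lima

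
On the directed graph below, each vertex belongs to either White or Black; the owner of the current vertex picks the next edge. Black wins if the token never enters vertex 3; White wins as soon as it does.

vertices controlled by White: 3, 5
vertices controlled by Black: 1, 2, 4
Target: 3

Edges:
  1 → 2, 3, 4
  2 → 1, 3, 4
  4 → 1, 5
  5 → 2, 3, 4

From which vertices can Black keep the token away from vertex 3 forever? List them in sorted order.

A0 = {3}
A1: add {5} — 5 (White) has 5→3.
A2 = A1; e.g. 1 (Black) can still go to 2. Fixed point.
White's attractor = {3, 5}; Black avoids the target exactly from the complement.

1, 2, 4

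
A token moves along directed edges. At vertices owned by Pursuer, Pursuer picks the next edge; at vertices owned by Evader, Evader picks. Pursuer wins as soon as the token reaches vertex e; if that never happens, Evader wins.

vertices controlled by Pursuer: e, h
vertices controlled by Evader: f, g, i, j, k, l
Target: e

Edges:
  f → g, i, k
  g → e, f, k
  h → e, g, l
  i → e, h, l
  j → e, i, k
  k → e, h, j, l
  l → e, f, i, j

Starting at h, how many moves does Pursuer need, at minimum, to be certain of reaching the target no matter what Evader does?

A0 = {e}
A1: add {h} — h (Pursuer) has h→e.
A2 = A1; e.g. f (Evader) can still go to g. Fixed point.
h enters the attractor at level 1, so Pursuer can force the target in 1 move from there.

1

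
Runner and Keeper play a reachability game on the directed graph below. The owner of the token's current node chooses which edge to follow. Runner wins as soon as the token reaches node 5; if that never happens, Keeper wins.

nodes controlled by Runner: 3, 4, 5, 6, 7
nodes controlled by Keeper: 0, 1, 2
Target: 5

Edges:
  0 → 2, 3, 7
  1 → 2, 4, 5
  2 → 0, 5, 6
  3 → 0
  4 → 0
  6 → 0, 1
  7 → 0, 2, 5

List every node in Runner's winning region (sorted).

A0 = {5}
A1: add {7} — 7 (Runner) has 7→5.
A2 = A1; e.g. 0 (Keeper) can still go to 2. Fixed point.
Runner's winning region = {5, 7}.

5, 7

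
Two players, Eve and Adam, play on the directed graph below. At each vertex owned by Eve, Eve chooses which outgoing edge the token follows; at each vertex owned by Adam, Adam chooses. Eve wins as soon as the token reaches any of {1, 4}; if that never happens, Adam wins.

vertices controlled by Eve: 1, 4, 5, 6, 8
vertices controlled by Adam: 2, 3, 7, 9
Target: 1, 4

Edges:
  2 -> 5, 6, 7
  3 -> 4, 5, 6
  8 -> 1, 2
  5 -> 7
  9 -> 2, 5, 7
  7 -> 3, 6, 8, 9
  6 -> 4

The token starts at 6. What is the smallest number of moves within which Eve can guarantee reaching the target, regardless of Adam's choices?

A0 = {1, 4}
A1: add {6, 8} — 6 (Eve) has 6→4; 8 (Eve) has 8→1.
A2 = A1; e.g. 2 (Adam) can still go to 5. Fixed point.
6 enters the attractor at level 1, so Eve can force the target in 1 move from there.

1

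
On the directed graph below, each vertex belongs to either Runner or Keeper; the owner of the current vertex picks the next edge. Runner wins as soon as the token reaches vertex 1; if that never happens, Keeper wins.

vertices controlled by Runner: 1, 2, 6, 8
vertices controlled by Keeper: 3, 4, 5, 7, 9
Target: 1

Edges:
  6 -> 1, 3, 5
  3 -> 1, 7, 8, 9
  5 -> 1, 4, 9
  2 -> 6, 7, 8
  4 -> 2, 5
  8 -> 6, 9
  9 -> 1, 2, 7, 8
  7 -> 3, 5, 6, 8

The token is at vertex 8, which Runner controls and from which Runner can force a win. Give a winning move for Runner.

6

A0 = {1}
A1: add {6} — 6 (Runner) has 6→1.
A2: add {2, 8} — 2 (Runner) has 2→6; 8 (Runner) has 8→6.
A3 = A2; e.g. 3 (Keeper) can still go to 7. Fixed point.
From 8, successor 6 is in the attractor (rank 1); the other successor 9 is not.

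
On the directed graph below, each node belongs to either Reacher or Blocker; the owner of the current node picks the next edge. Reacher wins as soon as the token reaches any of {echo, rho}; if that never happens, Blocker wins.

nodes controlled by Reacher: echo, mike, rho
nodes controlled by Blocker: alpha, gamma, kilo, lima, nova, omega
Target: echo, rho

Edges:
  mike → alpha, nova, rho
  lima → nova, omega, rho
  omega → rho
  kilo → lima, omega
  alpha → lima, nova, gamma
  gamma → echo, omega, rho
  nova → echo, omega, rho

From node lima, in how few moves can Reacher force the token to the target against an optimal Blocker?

A0 = {echo, rho}
A1: add {mike, omega} — mike (Reacher) has mike→rho; omega (Blocker): all of {rho} already in.
A2: add {gamma, nova} — nova (Blocker): all of {echo, omega, rho} already in; gamma (Blocker): all of {echo, omega, rho} already in.
A3: add {lima} — lima (Blocker): all of {nova, omega, rho} already in.
lima enters the attractor at level 3, so Reacher can force the target in 3 moves from there.

3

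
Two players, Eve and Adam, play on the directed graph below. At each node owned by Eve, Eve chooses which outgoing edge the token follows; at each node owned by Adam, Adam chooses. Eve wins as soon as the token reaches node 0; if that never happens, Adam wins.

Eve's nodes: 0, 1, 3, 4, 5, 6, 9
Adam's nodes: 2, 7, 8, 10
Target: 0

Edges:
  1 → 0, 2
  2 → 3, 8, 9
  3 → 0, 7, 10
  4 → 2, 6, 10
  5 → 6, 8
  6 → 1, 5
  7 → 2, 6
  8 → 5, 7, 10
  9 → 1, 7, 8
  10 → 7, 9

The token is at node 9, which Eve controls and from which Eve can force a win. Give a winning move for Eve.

A0 = {0}
A1: add {1, 3} — 1 (Eve) has 1→0; 3 (Eve) has 3→0.
A2: add {6, 9} — 6 (Eve) has 6→1; 9 (Eve) has 9→1.
A3: add {4, 5} — 4 (Eve) has 4→6; 5 (Eve) has 5→6.
A4 = A3; e.g. 2 (Adam) can still go to 8. Fixed point.
From 9, successor 1 is in the attractor (rank 1); the other successors 7, 8 are not.

1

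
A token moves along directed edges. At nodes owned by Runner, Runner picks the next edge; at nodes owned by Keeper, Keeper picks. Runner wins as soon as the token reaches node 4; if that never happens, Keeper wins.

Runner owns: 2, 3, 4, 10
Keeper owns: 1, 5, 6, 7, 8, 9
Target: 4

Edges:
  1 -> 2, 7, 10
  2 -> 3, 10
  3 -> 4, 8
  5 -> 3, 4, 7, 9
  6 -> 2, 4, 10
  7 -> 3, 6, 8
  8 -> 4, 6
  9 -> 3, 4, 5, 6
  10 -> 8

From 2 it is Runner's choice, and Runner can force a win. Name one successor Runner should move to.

3

A0 = {4}
A1: add {3} — 3 (Runner) has 3→4.
A2: add {2} — 2 (Runner) has 2→3.
A3 = A2; e.g. 1 (Keeper) can still go to 7. Fixed point.
From 2, successor 3 is in the attractor (rank 1); the other successor 10 is not.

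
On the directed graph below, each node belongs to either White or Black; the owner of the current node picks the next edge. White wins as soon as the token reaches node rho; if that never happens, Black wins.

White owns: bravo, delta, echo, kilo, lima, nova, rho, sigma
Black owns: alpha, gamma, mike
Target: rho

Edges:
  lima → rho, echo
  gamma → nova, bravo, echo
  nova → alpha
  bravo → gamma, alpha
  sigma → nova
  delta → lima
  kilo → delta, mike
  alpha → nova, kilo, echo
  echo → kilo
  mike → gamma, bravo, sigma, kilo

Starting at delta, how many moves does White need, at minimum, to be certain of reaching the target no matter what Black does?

A0 = {rho}
A1: add {lima} — lima (White) has lima→rho.
A2: add {delta} — delta (White) has delta→lima.
delta enters the attractor at level 2, so White can force the target in 2 moves from there.

2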